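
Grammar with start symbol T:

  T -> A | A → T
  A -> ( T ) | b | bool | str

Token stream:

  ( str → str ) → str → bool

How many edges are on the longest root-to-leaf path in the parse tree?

[T [A ( [T [A str] → [T [A str]]] )] → [T [A str] → [T [A bool]]]]

5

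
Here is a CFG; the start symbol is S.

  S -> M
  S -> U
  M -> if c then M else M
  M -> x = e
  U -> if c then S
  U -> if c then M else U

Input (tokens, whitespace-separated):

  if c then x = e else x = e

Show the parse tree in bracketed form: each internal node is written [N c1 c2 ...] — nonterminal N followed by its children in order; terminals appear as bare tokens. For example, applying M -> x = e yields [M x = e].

S
M
if c then M else M
if c then x = e else M
if c then x = e else x = e

[S [M if c then [M x = e] else [M x = e]]]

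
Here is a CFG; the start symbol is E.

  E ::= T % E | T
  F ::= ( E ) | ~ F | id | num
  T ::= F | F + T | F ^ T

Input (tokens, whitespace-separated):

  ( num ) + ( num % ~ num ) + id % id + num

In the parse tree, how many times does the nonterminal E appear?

[E [T [F ( [E [T [F num]]] )] + [T [F ( [E [T [F num]] % [E [T [F ~ [F num]]]]] )] + [T [F id]]]] % [E [T [F id] + [T [F num]]]]]

5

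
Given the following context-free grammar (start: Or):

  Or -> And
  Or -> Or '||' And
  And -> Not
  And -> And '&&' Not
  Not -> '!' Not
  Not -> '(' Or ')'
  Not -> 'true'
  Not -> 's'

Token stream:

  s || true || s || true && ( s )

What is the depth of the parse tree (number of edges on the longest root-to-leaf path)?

[Or [Or [Or [Or [And [Not s]]] || [And [Not true]]] || [And [Not s]]] || [And [And [Not true]] && [Not ( [Or [And [Not s]]] )]]]

6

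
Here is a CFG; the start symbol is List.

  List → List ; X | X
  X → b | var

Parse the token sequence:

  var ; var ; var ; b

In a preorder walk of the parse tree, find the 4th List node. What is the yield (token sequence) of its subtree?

var

[List [List [List [List [X var]] ; [X var]] ; [X var]] ; [X b]]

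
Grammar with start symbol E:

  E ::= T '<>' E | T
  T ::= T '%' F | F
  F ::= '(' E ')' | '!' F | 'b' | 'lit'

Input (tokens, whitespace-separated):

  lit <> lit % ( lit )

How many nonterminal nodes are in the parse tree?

11

[E [T [F lit]] <> [E [T [T [F lit]] % [F ( [E [T [F lit]]] )]]]]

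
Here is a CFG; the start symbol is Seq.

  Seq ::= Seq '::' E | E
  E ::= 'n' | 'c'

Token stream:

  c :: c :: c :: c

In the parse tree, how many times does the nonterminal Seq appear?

4

[Seq [Seq [Seq [Seq [E c]] :: [E c]] :: [E c]] :: [E c]]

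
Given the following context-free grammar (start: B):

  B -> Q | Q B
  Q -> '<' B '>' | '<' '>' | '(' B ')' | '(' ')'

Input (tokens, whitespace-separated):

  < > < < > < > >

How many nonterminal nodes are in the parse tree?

[B [Q < >] [B [Q < [B [Q < >] [B [Q < >]]] >]]]

8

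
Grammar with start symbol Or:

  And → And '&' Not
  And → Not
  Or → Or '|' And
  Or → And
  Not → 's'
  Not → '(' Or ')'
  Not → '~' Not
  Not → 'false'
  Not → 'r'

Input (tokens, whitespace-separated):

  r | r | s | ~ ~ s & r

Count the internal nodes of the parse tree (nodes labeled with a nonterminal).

16

[Or [Or [Or [Or [And [Not r]]] | [And [Not r]]] | [And [Not s]]] | [And [And [Not ~ [Not ~ [Not s]]]] & [Not r]]]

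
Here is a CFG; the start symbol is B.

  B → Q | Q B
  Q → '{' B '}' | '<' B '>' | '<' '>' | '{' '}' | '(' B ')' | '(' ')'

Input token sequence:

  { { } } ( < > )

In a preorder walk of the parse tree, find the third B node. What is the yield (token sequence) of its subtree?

[B [Q { [B [Q { }]] }] [B [Q ( [B [Q < >]] )]]]

( < > )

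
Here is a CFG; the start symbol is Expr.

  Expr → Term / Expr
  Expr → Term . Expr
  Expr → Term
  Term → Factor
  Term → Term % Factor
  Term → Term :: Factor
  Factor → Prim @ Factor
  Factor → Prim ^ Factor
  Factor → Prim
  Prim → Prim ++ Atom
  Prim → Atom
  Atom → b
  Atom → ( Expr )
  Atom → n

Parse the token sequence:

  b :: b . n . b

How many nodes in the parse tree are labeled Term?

4

[Expr [Term [Term [Factor [Prim [Atom b]]]] :: [Factor [Prim [Atom b]]]] . [Expr [Term [Factor [Prim [Atom n]]]] . [Expr [Term [Factor [Prim [Atom b]]]]]]]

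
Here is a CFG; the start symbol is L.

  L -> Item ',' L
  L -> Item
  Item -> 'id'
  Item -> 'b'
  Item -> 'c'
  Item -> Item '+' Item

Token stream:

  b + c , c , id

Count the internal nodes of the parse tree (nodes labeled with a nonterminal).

[L [Item [Item b] + [Item c]] , [L [Item c] , [L [Item id]]]]

8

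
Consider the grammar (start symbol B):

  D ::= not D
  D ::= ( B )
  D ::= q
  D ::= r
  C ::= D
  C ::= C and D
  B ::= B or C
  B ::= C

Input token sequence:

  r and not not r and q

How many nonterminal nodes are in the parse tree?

[B [C [C [C [D r]] and [D not [D not [D r]]]] and [D q]]]

9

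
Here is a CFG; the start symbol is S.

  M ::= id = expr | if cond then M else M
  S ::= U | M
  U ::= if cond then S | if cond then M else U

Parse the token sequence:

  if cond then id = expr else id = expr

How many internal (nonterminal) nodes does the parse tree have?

[S [M if cond then [M id = expr] else [M id = expr]]]

4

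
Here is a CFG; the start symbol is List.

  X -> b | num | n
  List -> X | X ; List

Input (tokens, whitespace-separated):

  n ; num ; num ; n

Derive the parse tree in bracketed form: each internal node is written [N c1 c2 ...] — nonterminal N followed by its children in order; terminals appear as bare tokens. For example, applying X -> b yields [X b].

[List [X n] ; [List [X num] ; [List [X num] ; [List [X n]]]]]

List
X ; List
n ; List
n ; X ; List
n ; num ; List
n ; num ; X ; List
n ; num ; num ; List
n ; num ; num ; X
n ; num ; num ; n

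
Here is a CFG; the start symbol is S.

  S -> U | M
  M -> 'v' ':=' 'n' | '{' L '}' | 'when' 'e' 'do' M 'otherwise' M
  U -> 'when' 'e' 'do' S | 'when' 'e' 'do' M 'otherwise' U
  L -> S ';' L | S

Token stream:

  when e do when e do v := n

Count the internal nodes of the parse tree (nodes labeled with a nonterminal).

6

[S [U when e do [S [U when e do [S [M v := n]]]]]]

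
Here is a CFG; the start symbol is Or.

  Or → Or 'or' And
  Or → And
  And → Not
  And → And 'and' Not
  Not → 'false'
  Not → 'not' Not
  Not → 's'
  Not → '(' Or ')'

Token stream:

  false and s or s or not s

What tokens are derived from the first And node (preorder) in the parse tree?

[Or [Or [Or [And [And [Not false]] and [Not s]]] or [And [Not s]]] or [And [Not not [Not s]]]]

false and s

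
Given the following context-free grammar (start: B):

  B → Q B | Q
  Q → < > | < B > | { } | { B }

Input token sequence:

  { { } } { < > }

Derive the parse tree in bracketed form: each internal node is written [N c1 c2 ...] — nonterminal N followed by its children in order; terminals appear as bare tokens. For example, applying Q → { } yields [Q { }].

B
Q B
{ B } B
{ Q } B
{ { } } B
{ { } } Q
{ { } } { B }
{ { } } { Q }
{ { } } { < > }

[B [Q { [B [Q { }]] }] [B [Q { [B [Q < >]] }]]]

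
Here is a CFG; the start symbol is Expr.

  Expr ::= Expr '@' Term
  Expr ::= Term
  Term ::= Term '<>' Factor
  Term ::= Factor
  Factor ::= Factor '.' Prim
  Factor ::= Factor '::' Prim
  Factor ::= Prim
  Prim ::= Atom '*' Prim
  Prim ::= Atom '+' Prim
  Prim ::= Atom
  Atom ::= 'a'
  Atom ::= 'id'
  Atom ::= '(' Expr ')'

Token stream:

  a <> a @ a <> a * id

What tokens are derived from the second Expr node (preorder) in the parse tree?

a <> a

[Expr [Expr [Term [Term [Factor [Prim [Atom a]]]] <> [Factor [Prim [Atom a]]]]] @ [Term [Term [Factor [Prim [Atom a]]]] <> [Factor [Prim [Atom a] * [Prim [Atom id]]]]]]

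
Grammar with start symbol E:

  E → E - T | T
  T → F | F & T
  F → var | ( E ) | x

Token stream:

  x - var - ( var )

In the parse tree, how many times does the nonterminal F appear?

4

[E [E [E [T [F x]]] - [T [F var]]] - [T [F ( [E [T [F var]]] )]]]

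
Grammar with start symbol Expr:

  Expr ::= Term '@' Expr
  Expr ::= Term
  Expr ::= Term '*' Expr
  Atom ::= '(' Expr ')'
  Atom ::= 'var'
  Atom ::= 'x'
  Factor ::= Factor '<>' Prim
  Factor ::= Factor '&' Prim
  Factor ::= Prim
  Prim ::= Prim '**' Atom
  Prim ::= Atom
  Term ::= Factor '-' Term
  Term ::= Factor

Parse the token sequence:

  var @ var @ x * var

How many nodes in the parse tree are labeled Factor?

4

[Expr [Term [Factor [Prim [Atom var]]]] @ [Expr [Term [Factor [Prim [Atom var]]]] @ [Expr [Term [Factor [Prim [Atom x]]]] * [Expr [Term [Factor [Prim [Atom var]]]]]]]]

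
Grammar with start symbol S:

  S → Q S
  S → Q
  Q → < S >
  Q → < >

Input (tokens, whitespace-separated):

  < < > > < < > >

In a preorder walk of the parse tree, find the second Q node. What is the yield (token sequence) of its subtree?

[S [Q < [S [Q < >]] >] [S [Q < [S [Q < >]] >]]]

< >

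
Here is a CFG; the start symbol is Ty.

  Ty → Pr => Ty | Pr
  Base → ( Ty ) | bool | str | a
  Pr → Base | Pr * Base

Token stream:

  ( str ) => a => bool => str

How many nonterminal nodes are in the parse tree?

[Ty [Pr [Base ( [Ty [Pr [Base str]]] )]] => [Ty [Pr [Base a]] => [Ty [Pr [Base bool]] => [Ty [Pr [Base str]]]]]]

15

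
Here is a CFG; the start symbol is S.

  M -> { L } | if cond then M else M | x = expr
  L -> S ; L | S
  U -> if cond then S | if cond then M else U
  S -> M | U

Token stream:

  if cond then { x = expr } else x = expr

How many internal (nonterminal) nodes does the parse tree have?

7

[S [M if cond then [M { [L [S [M x = expr]]] }] else [M x = expr]]]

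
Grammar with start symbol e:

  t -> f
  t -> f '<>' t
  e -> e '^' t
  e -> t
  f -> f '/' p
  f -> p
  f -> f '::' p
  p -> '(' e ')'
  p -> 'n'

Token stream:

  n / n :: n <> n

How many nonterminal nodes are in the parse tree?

11

[e [t [f [f [f [p n]] / [p n]] :: [p n]] <> [t [f [p n]]]]]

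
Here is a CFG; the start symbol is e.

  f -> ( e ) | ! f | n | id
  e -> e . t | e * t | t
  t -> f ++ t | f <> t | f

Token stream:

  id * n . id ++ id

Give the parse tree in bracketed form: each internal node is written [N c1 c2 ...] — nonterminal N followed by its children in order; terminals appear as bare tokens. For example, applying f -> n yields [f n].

[e [e [e [t [f id]]] * [t [f n]]] . [t [f id] ++ [t [f id]]]]

e
e . t
e * t . t
t * t . t
f * t . t
id * t . t
id * f . t
id * n . t
id * n . f ++ t
id * n . id ++ t
id * n . id ++ f
id * n . id ++ id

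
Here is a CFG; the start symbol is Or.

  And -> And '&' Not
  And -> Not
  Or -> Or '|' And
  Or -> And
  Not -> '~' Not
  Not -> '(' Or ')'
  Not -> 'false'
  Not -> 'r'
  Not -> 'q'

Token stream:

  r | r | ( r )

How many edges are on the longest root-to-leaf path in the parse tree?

6

[Or [Or [Or [And [Not r]]] | [And [Not r]]] | [And [Not ( [Or [And [Not r]]] )]]]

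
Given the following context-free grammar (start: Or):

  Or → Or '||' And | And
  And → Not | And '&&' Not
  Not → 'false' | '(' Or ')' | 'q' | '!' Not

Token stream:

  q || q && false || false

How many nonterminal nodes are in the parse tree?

[Or [Or [Or [And [Not q]]] || [And [And [Not q]] && [Not false]]] || [And [Not false]]]

11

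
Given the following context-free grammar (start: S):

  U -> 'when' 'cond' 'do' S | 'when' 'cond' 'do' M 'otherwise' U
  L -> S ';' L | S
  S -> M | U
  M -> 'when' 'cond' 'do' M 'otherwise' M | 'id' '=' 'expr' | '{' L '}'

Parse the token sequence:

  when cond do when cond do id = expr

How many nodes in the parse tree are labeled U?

2

[S [U when cond do [S [U when cond do [S [M id = expr]]]]]]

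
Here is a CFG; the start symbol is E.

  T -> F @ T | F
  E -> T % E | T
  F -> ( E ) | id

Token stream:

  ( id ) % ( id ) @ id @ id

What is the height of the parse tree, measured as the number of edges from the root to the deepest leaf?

[E [T [F ( [E [T [F id]]] )]] % [E [T [F ( [E [T [F id]]] )] @ [T [F id] @ [T [F id]]]]]]

7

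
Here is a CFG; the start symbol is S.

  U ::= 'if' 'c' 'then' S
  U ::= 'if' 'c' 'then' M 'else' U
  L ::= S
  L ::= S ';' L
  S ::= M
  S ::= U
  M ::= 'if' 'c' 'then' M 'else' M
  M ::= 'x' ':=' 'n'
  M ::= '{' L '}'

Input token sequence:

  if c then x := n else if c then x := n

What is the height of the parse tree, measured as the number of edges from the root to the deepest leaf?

5

[S [U if c then [M x := n] else [U if c then [S [M x := n]]]]]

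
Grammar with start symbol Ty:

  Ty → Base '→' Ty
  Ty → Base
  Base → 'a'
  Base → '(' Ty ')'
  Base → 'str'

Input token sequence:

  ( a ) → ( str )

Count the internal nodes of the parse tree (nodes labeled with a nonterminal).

8

[Ty [Base ( [Ty [Base a]] )] → [Ty [Base ( [Ty [Base str]] )]]]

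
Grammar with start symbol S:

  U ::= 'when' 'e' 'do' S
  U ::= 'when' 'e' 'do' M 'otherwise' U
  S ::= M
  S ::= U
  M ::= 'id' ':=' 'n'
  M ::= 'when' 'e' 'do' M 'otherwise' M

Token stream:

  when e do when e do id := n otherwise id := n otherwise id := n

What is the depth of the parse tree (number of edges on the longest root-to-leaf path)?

[S [M when e do [M when e do [M id := n] otherwise [M id := n]] otherwise [M id := n]]]

4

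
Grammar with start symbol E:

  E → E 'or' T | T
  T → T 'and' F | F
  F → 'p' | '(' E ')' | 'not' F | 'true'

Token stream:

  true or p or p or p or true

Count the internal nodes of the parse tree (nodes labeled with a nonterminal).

15

[E [E [E [E [E [T [F true]]] or [T [F p]]] or [T [F p]]] or [T [F p]]] or [T [F true]]]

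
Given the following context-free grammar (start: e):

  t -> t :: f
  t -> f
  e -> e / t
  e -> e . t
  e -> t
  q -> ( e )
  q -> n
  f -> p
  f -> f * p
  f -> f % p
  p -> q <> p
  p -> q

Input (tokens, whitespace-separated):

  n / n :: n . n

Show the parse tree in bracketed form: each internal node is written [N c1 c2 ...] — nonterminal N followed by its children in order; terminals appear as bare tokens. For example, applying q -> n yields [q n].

[e [e [e [t [f [p [q n]]]]] / [t [t [f [p [q n]]]] :: [f [p [q n]]]]] . [t [f [p [q n]]]]]

e
e . t
e / t . t
t / t . t
f / t . t
p / t . t
q / t . t
n / t . t
n / t :: f . t
n / f :: f . t
n / p :: f . t
n / q :: f . t
n / n :: f . t
n / n :: p . t
n / n :: q . t
n / n :: n . t
n / n :: n . f
n / n :: n . p
n / n :: n . q
n / n :: n . n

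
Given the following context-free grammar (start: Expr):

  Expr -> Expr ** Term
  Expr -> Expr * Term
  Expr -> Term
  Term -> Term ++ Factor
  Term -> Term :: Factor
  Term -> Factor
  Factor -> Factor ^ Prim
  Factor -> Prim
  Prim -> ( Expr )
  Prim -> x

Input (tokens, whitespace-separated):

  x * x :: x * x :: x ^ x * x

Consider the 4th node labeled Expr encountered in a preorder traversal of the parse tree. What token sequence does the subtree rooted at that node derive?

x

[Expr [Expr [Expr [Expr [Term [Factor [Prim x]]]] * [Term [Term [Factor [Prim x]]] :: [Factor [Prim x]]]] * [Term [Term [Factor [Prim x]]] :: [Factor [Factor [Prim x]] ^ [Prim x]]]] * [Term [Factor [Prim x]]]]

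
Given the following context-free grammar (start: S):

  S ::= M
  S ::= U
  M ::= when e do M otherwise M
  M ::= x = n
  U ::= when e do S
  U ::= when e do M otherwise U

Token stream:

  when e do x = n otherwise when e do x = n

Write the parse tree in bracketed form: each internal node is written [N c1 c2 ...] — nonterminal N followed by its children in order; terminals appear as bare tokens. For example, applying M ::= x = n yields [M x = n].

[S [U when e do [M x = n] otherwise [U when e do [S [M x = n]]]]]

S
U
when e do M otherwise U
when e do x = n otherwise U
when e do x = n otherwise when e do S
when e do x = n otherwise when e do M
when e do x = n otherwise when e do x = n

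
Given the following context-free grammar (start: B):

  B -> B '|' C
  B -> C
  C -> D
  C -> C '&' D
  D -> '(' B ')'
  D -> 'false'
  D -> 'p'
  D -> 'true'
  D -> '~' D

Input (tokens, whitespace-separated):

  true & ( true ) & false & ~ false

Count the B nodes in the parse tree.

[B [C [C [C [C [D true]] & [D ( [B [C [D true]]] )]] & [D false]] & [D ~ [D false]]]]

2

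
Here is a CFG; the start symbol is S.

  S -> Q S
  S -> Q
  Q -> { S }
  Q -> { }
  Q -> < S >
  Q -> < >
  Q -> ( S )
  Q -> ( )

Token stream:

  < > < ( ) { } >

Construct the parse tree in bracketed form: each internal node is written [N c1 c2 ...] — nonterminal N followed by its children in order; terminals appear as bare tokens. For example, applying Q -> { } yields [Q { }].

[S [Q < >] [S [Q < [S [Q ( )] [S [Q { }]]] >]]]

S
Q S
< > S
< > Q
< > < S >
< > < Q S >
< > < ( ) S >
< > < ( ) Q >
< > < ( ) { } >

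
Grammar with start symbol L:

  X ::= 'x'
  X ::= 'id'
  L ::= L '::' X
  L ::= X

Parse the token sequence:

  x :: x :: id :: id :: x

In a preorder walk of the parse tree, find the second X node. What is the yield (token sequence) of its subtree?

x

[L [L [L [L [L [X x]] :: [X x]] :: [X id]] :: [X id]] :: [X x]]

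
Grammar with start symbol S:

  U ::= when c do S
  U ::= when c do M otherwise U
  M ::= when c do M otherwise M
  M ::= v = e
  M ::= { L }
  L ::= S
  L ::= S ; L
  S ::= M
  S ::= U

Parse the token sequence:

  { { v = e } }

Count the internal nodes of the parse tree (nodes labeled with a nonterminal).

[S [M { [L [S [M { [L [S [M v = e]]] }]]] }]]

8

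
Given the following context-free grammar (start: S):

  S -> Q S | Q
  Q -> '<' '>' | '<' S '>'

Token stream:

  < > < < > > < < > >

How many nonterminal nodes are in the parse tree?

10

[S [Q < >] [S [Q < [S [Q < >]] >] [S [Q < [S [Q < >]] >]]]]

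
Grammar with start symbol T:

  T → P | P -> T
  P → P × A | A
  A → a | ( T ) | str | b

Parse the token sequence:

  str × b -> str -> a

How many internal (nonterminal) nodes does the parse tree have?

[T [P [P [A str]] × [A b]] -> [T [P [A str]] -> [T [P [A a]]]]]

11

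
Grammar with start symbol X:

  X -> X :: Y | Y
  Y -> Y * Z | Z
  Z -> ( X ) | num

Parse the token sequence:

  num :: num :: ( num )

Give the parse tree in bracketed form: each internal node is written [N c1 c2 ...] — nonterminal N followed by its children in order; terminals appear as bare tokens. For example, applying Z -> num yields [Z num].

X
X :: Y
X :: Y :: Y
Y :: Y :: Y
Z :: Y :: Y
num :: Y :: Y
num :: Z :: Y
num :: num :: Y
num :: num :: Z
num :: num :: ( X )
num :: num :: ( Y )
num :: num :: ( Z )
num :: num :: ( num )

[X [X [X [Y [Z num]]] :: [Y [Z num]]] :: [Y [Z ( [X [Y [Z num]]] )]]]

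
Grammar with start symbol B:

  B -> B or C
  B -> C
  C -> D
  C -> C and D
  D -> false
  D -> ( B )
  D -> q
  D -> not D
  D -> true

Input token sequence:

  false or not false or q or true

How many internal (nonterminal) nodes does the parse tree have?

13

[B [B [B [B [C [D false]]] or [C [D not [D false]]]] or [C [D q]]] or [C [D true]]]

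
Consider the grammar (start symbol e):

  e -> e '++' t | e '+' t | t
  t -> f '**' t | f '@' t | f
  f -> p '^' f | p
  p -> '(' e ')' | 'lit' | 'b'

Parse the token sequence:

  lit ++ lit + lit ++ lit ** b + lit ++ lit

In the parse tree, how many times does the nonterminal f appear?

[e [e [e [e [e [e [t [f [p lit]]]] ++ [t [f [p lit]]]] + [t [f [p lit]]]] ++ [t [f [p lit]] ** [t [f [p b]]]]] + [t [f [p lit]]]] ++ [t [f [p lit]]]]

7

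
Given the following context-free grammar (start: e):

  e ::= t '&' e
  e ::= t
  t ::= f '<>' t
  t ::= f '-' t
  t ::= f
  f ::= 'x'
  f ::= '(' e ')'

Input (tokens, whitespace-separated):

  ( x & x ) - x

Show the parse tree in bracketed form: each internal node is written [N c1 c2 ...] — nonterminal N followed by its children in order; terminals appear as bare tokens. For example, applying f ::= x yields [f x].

[e [t [f ( [e [t [f x]] & [e [t [f x]]]] )] - [t [f x]]]]

e
t
f - t
( e ) - t
( t & e ) - t
( f & e ) - t
( x & e ) - t
( x & t ) - t
( x & f ) - t
( x & x ) - t
( x & x ) - f
( x & x ) - x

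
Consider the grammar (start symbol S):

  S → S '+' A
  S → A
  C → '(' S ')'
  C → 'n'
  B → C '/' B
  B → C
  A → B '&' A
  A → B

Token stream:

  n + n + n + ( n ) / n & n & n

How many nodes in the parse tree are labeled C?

8

[S [S [S [S [A [B [C n]]]] + [A [B [C n]]]] + [A [B [C n]]]] + [A [B [C ( [S [A [B [C n]]]] )] / [B [C n]]] & [A [B [C n]] & [A [B [C n]]]]]]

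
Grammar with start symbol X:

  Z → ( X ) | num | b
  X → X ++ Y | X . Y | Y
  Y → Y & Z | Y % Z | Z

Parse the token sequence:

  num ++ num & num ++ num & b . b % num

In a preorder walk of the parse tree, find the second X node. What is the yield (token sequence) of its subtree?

[X [X [X [X [Y [Z num]]] ++ [Y [Y [Z num]] & [Z num]]] ++ [Y [Y [Z num]] & [Z b]]] . [Y [Y [Z b]] % [Z num]]]

num ++ num & num ++ num & b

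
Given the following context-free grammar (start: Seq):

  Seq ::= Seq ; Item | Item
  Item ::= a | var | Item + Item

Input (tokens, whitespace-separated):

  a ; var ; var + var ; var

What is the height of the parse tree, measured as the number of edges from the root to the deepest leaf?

[Seq [Seq [Seq [Seq [Item a]] ; [Item var]] ; [Item [Item var] + [Item var]]] ; [Item var]]

5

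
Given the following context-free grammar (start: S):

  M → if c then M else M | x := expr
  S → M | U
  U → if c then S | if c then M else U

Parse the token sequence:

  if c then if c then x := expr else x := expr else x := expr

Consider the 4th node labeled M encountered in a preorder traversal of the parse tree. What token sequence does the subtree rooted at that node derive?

[S [M if c then [M if c then [M x := expr] else [M x := expr]] else [M x := expr]]]

x := expr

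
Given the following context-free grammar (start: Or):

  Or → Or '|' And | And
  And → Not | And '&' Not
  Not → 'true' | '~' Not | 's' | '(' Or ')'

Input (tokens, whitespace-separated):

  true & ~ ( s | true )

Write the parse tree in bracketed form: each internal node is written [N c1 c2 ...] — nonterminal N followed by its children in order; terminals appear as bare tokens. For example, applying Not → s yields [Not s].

[Or [And [And [Not true]] & [Not ~ [Not ( [Or [Or [And [Not s]]] | [And [Not true]]] )]]]]

Or
And
And & Not
Not & Not
true & Not
true & ~ Not
true & ~ ( Or )
true & ~ ( Or | And )
true & ~ ( And | And )
true & ~ ( Not | And )
true & ~ ( s | And )
true & ~ ( s | Not )
true & ~ ( s | true )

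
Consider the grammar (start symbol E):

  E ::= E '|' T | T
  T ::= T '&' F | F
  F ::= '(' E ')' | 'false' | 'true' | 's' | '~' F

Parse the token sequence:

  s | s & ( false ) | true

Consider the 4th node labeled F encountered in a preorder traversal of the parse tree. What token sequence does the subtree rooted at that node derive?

false

[E [E [E [T [F s]]] | [T [T [F s]] & [F ( [E [T [F false]]] )]]] | [T [F true]]]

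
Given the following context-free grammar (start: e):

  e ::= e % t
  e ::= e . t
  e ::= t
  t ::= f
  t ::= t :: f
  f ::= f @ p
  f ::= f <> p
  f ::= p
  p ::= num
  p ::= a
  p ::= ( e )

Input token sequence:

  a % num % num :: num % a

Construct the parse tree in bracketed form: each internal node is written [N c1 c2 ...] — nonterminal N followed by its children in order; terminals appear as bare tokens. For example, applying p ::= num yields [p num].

[e [e [e [e [t [f [p a]]]] % [t [f [p num]]]] % [t [t [f [p num]]] :: [f [p num]]]] % [t [f [p a]]]]

e
e % t
e % t % t
e % t % t % t
t % t % t % t
f % t % t % t
p % t % t % t
a % t % t % t
a % f % t % t
a % p % t % t
a % num % t % t
a % num % t :: f % t
a % num % f :: f % t
a % num % p :: f % t
a % num % num :: f % t
a % num % num :: p % t
a % num % num :: num % t
a % num % num :: num % f
a % num % num :: num % p
a % num % num :: num % a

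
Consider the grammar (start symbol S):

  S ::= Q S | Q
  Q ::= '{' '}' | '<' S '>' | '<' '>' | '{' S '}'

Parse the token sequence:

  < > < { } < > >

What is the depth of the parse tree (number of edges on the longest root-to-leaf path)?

6

[S [Q < >] [S [Q < [S [Q { }] [S [Q < >]]] >]]]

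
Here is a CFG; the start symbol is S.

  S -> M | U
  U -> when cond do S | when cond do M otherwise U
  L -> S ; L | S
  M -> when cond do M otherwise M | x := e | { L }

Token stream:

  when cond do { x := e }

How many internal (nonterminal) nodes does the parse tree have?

[S [U when cond do [S [M { [L [S [M x := e]]] }]]]]

7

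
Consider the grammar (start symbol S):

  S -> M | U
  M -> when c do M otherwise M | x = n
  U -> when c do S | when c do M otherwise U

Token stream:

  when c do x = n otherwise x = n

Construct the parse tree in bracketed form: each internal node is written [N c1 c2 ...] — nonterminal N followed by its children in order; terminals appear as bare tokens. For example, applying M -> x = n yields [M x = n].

S
M
when c do M otherwise M
when c do x = n otherwise M
when c do x = n otherwise x = n

[S [M when c do [M x = n] otherwise [M x = n]]]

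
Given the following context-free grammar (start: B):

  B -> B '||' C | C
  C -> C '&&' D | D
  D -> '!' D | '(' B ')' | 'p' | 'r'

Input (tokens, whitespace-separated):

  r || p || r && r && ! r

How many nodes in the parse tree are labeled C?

[B [B [B [C [D r]]] || [C [D p]]] || [C [C [C [D r]] && [D r]] && [D ! [D r]]]]

5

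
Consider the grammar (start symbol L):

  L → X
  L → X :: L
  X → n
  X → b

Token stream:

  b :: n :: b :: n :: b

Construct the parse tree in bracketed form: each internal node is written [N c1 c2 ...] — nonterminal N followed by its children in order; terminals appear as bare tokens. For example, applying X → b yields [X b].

[L [X b] :: [L [X n] :: [L [X b] :: [L [X n] :: [L [X b]]]]]]

L
X :: L
b :: L
b :: X :: L
b :: n :: L
b :: n :: X :: L
b :: n :: b :: L
b :: n :: b :: X :: L
b :: n :: b :: n :: L
b :: n :: b :: n :: X
b :: n :: b :: n :: b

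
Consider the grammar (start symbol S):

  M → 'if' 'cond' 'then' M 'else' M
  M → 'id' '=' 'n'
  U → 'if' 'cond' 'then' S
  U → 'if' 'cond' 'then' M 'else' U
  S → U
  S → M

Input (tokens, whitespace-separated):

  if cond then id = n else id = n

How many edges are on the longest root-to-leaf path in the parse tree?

3

[S [M if cond then [M id = n] else [M id = n]]]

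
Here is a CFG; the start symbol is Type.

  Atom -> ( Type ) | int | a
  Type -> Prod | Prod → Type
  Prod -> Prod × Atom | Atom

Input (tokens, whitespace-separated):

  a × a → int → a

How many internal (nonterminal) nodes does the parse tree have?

[Type [Prod [Prod [Atom a]] × [Atom a]] → [Type [Prod [Atom int]] → [Type [Prod [Atom a]]]]]

11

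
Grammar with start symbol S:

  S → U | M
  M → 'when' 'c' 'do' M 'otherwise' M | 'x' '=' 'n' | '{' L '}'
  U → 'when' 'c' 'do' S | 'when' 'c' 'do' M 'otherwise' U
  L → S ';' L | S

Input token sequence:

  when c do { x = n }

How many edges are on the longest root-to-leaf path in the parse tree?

7

[S [U when c do [S [M { [L [S [M x = n]]] }]]]]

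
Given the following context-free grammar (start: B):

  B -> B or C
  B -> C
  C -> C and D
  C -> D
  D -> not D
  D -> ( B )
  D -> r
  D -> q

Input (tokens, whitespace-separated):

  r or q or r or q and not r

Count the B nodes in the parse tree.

[B [B [B [B [C [D r]]] or [C [D q]]] or [C [D r]]] or [C [C [D q]] and [D not [D r]]]]

4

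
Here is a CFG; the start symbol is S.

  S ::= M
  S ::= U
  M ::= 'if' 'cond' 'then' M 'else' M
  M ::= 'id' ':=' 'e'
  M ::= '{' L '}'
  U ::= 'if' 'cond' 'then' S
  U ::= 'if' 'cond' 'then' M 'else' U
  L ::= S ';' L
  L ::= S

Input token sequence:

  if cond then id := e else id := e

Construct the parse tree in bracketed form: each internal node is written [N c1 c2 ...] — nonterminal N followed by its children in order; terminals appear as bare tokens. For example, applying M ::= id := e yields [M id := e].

S
M
if cond then M else M
if cond then id := e else M
if cond then id := e else id := e

[S [M if cond then [M id := e] else [M id := e]]]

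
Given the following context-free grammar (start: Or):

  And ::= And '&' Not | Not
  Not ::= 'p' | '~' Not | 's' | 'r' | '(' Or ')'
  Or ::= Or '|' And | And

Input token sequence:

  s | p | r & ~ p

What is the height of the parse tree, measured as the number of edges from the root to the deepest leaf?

[Or [Or [Or [And [Not s]]] | [And [Not p]]] | [And [And [Not r]] & [Not ~ [Not p]]]]

5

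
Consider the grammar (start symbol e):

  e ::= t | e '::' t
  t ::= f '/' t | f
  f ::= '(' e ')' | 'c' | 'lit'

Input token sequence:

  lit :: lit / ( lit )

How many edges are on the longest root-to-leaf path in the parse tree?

[e [e [t [f lit]]] :: [t [f lit] / [t [f ( [e [t [f lit]]] )]]]]

7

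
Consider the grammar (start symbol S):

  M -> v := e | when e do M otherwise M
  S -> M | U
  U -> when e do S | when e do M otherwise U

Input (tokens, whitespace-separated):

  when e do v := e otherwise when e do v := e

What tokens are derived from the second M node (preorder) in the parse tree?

v := e

[S [U when e do [M v := e] otherwise [U when e do [S [M v := e]]]]]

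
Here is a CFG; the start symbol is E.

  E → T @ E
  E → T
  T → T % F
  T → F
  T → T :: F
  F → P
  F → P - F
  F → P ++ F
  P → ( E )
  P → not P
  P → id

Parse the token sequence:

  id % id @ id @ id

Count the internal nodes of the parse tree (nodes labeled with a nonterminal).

[E [T [T [F [P id]]] % [F [P id]]] @ [E [T [F [P id]]] @ [E [T [F [P id]]]]]]

15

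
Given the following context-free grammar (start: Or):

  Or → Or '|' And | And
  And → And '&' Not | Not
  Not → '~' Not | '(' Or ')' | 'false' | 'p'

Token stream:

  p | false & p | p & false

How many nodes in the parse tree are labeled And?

5

[Or [Or [Or [And [Not p]]] | [And [And [Not false]] & [Not p]]] | [And [And [Not p]] & [Not false]]]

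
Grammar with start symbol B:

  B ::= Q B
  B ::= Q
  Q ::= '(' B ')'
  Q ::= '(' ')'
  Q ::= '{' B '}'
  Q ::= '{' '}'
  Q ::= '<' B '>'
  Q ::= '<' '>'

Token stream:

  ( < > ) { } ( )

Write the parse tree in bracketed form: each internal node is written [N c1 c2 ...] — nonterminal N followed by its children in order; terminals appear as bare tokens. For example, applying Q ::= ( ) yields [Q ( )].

[B [Q ( [B [Q < >]] )] [B [Q { }] [B [Q ( )]]]]

B
Q B
( B ) B
( Q ) B
( < > ) B
( < > ) Q B
( < > ) { } B
( < > ) { } Q
( < > ) { } ( )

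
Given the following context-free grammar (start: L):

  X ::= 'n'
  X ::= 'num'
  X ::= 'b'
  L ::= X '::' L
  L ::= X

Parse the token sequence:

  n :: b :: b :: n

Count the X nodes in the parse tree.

[L [X n] :: [L [X b] :: [L [X b] :: [L [X n]]]]]

4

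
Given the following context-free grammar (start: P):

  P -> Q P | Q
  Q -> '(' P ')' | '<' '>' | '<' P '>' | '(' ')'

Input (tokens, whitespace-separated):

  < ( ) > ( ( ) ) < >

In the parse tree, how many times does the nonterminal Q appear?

[P [Q < [P [Q ( )]] >] [P [Q ( [P [Q ( )]] )] [P [Q < >]]]]

5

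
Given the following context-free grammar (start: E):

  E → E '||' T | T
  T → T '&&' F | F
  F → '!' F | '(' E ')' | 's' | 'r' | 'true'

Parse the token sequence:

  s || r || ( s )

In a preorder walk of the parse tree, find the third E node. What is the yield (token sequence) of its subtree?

[E [E [E [T [F s]]] || [T [F r]]] || [T [F ( [E [T [F s]]] )]]]

s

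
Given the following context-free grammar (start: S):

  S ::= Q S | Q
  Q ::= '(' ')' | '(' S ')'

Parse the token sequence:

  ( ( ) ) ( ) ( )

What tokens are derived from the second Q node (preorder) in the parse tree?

[S [Q ( [S [Q ( )]] )] [S [Q ( )] [S [Q ( )]]]]

( )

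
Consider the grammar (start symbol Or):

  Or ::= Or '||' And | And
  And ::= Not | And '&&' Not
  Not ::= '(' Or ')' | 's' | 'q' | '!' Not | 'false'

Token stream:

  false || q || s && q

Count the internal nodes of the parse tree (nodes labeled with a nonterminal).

11

[Or [Or [Or [And [Not false]]] || [And [Not q]]] || [And [And [Not s]] && [Not q]]]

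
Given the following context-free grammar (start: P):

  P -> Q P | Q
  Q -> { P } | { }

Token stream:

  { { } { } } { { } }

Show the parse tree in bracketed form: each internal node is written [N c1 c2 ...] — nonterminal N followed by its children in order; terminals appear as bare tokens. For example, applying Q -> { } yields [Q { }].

[P [Q { [P [Q { }] [P [Q { }]]] }] [P [Q { [P [Q { }]] }]]]

P
Q P
{ P } P
{ Q P } P
{ { } P } P
{ { } Q } P
{ { } { } } P
{ { } { } } Q
{ { } { } } { P }
{ { } { } } { Q }
{ { } { } } { { } }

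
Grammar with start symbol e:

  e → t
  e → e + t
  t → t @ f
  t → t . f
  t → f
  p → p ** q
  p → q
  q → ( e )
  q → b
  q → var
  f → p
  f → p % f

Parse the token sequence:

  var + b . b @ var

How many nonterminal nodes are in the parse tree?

18

[e [e [t [f [p [q var]]]]] + [t [t [t [f [p [q b]]]] . [f [p [q b]]]] @ [f [p [q var]]]]]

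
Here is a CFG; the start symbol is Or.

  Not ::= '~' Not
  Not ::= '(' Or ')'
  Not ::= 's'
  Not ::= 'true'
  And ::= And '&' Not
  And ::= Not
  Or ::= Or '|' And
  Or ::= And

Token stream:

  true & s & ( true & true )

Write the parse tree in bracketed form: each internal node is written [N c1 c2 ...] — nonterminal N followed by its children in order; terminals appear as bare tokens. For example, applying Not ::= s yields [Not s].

[Or [And [And [And [Not true]] & [Not s]] & [Not ( [Or [And [And [Not true]] & [Not true]]] )]]]

Or
And
And & Not
And & Not & Not
Not & Not & Not
true & Not & Not
true & s & Not
true & s & ( Or )
true & s & ( And )
true & s & ( And & Not )
true & s & ( Not & Not )
true & s & ( true & Not )
true & s & ( true & true )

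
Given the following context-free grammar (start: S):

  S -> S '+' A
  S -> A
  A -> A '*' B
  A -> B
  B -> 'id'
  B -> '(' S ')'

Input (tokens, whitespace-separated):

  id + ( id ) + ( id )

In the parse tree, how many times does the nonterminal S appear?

[S [S [S [A [B id]]] + [A [B ( [S [A [B id]]] )]]] + [A [B ( [S [A [B id]]] )]]]

5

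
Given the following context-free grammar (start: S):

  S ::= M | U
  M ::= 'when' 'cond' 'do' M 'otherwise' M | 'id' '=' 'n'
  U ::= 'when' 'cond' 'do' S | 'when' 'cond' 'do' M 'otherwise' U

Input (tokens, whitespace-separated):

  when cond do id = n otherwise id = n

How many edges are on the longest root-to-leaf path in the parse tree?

3

[S [M when cond do [M id = n] otherwise [M id = n]]]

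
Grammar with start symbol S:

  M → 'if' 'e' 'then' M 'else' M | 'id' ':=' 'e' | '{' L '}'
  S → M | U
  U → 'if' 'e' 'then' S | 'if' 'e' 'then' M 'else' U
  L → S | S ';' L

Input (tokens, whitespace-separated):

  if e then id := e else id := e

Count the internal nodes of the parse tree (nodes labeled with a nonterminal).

4

[S [M if e then [M id := e] else [M id := e]]]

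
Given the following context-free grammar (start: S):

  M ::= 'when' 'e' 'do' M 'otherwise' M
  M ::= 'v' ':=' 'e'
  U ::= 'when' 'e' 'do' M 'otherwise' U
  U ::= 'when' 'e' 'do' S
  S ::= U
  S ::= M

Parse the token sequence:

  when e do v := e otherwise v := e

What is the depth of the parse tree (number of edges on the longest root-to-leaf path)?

[S [M when e do [M v := e] otherwise [M v := e]]]

3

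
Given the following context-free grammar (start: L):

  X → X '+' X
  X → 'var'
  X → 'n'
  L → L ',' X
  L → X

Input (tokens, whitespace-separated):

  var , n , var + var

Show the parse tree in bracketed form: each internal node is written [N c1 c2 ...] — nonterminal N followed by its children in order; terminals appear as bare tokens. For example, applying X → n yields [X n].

L
L , X
L , X , X
X , X , X
var , X , X
var , n , X
var , n , X + X
var , n , var + X
var , n , var + var

[L [L [L [X var]] , [X n]] , [X [X var] + [X var]]]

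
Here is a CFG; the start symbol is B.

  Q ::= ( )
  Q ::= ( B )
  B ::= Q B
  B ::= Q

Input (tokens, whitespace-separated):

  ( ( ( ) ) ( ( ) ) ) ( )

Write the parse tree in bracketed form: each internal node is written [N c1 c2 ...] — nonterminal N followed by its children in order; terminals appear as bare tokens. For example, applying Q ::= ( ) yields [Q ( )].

[B [Q ( [B [Q ( [B [Q ( )]] )] [B [Q ( [B [Q ( )]] )]]] )] [B [Q ( )]]]

B
Q B
( B ) B
( Q B ) B
( ( B ) B ) B
( ( Q ) B ) B
( ( ( ) ) B ) B
( ( ( ) ) Q ) B
( ( ( ) ) ( B ) ) B
( ( ( ) ) ( Q ) ) B
( ( ( ) ) ( ( ) ) ) B
( ( ( ) ) ( ( ) ) ) Q
( ( ( ) ) ( ( ) ) ) ( )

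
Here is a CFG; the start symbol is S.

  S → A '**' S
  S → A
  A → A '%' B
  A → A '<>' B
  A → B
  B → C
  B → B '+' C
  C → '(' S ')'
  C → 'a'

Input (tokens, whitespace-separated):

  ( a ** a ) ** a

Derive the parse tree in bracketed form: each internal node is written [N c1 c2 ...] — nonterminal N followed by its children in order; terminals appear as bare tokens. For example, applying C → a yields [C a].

S
A ** S
B ** S
C ** S
( S ) ** S
( A ** S ) ** S
( B ** S ) ** S
( C ** S ) ** S
( a ** S ) ** S
( a ** A ) ** S
( a ** B ) ** S
( a ** C ) ** S
( a ** a ) ** S
( a ** a ) ** A
( a ** a ) ** B
( a ** a ) ** C
( a ** a ) ** a

[S [A [B [C ( [S [A [B [C a]]] ** [S [A [B [C a]]]]] )]]] ** [S [A [B [C a]]]]]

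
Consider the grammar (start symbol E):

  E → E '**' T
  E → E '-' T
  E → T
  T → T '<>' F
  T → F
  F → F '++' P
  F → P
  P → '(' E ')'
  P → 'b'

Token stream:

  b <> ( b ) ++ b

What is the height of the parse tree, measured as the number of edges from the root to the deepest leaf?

[E [T [T [F [P b]]] <> [F [F [P ( [E [T [F [P b]]]] )]] ++ [P b]]]]

9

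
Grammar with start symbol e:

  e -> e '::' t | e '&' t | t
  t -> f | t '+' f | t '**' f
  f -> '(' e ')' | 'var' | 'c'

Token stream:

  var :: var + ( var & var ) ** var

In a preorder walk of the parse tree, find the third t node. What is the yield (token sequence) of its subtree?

var + ( var & var )

[e [e [t [f var]]] :: [t [t [t [f var]] + [f ( [e [e [t [f var]]] & [t [f var]]] )]] ** [f var]]]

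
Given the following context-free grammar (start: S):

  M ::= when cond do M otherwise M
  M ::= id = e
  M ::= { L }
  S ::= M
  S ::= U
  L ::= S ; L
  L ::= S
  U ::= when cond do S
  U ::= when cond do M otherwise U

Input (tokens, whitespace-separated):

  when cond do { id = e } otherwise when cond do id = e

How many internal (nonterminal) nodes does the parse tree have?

9

[S [U when cond do [M { [L [S [M id = e]]] }] otherwise [U when cond do [S [M id = e]]]]]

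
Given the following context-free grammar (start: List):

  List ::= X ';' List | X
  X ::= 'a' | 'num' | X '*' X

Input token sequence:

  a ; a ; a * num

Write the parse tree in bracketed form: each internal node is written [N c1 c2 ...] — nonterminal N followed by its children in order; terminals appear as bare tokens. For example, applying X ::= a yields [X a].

[List [X a] ; [List [X a] ; [List [X [X a] * [X num]]]]]

List
X ; List
a ; List
a ; X ; List
a ; a ; List
a ; a ; X
a ; a ; X * X
a ; a ; a * X
a ; a ; a * num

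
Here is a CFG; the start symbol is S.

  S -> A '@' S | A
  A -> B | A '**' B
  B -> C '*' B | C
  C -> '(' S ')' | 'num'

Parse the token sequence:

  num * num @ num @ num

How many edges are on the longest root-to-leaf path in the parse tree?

[S [A [B [C num] * [B [C num]]]] @ [S [A [B [C num]]] @ [S [A [B [C num]]]]]]

6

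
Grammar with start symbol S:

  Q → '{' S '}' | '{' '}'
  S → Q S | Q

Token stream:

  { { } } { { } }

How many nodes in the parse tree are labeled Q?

4

[S [Q { [S [Q { }]] }] [S [Q { [S [Q { }]] }]]]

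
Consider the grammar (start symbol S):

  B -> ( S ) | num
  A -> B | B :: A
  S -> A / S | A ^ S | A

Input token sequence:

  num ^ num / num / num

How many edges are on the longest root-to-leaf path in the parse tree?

[S [A [B num]] ^ [S [A [B num]] / [S [A [B num]] / [S [A [B num]]]]]]

6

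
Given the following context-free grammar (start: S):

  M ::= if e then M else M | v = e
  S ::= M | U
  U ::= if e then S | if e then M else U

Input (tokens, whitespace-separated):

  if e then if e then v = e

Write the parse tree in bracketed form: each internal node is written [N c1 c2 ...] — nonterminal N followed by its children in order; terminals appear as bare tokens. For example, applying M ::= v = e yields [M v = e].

S
U
if e then S
if e then U
if e then if e then S
if e then if e then M
if e then if e then v = e

[S [U if e then [S [U if e then [S [M v = e]]]]]]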